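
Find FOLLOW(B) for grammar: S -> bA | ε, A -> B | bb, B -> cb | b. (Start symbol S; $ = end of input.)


$ ∈ FOLLOW(S). For each A -> αBβ: add FIRST(β)\{ε} to FOLLOW(B); if β nullable, add FOLLOW(A).
FOLLOW(B) = {$}


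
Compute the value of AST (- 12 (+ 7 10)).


Evaluate inner: (+ 7 10) = 17
Evaluate root: (- 12 17) = -5
Result: -5


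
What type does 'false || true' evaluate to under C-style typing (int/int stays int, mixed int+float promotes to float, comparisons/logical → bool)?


Operand types: bool || bool
Rule: logical operators take bool operands and yield bool
Result type: bool


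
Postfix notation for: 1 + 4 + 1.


Left to right (same or higher precedence on left)
Postfix: 1 4 + 1 +


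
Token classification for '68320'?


Pattern: digits only
Type: INTEGER_LITERAL


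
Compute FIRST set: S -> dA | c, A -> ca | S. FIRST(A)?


Per alternative of A: FIRST(ca) = {c}; FIRST(S) = {c, d}
FIRST(A) = {c, d}


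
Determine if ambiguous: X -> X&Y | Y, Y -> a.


precedence layered via separate nonterminal Y: deterministic
Unambiguous


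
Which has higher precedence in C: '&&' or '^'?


'^' is bitwise XOR (level 4); '&&' is logical AND (level 2)
Higher level binds tighter
'^' has higher precedence than '&&'


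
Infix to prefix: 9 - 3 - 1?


left-to-right (same/higher precedence on left): tree is (- (- 9 3) 1)
Prefix: - - 9 3 1


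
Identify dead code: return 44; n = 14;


statement follows a return and is unreachable
Dead: 'n = 14'


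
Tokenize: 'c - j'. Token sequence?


Scan left to right, longest-match per lexeme
Tokens: ID(c), OP(-), ID(j)


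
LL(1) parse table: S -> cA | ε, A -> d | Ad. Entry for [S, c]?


For [S, c]: 'c' ∈ FIRST(cA)
Entry: S -> cA


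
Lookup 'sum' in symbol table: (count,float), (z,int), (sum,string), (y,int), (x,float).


Lookup 'sum' → type string


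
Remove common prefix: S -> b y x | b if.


Common prefix: 'b'
Factored: S -> b S', S' -> y x | if


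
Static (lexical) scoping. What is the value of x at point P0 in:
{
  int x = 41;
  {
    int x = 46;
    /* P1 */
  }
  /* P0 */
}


x declared in the same block as P0
x = 41


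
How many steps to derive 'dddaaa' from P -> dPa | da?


Derivation: P => dPa => ddPaa => dddaaa
Steps: 3


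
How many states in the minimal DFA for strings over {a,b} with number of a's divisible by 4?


Track (count of a) mod 4: states 0..3, accept at 0
Minimal DFA: 4 states


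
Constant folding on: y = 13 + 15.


13 + 15 = 28 at compile time
Optimized: y = 28


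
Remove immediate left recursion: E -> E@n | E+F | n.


Left-recursive alternatives: E@n, E+F; non-recursive: n
Introduce E': E -> nE', E' -> @nE' | +FE' | ε


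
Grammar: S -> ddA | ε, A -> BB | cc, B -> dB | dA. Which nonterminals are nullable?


A nonterminal is nullable iff some alternative derives ε (directly, or every symbol in it is nullable)
Nullable: {S}


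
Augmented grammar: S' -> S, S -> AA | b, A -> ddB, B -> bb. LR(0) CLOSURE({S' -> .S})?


Start: S' -> .S
For each item with dot before a nonterminal B, add B -> .γ for every B-production
Closure: [S' -> .S, S -> .AA, S -> .b, A -> .ddB]


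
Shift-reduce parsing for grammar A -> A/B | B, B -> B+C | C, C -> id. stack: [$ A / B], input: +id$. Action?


'+' can extend B; shift to build B -> B+C
Action: shift


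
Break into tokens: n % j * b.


Scan left to right, longest-match per lexeme
Tokens: ID(n), OP(%), ID(j), OP(*), ID(b)


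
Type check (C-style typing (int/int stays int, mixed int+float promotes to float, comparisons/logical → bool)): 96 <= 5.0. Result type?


Operand types: int <= float
Rule: comparison yields bool
Result type: bool


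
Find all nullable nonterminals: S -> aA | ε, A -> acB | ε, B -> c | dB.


A nonterminal is nullable iff some alternative derives ε (directly, or every symbol in it is nullable)
Nullable: {A, S}


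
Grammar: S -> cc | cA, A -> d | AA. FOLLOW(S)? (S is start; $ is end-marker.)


$ ∈ FOLLOW(S). For each A -> αBβ: add FIRST(β)\{ε} to FOLLOW(B); if β nullable, add FOLLOW(A).
FOLLOW(S) = {$}


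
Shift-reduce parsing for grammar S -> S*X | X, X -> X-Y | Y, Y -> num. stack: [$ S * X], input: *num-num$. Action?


handle 'S*X' on top; lookahead ∈ FOLLOW(S) = {*, $}
Action: reduce (S -> S*X)


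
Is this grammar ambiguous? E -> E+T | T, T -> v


precedence layered via separate nonterminal T: deterministic
Unambiguous


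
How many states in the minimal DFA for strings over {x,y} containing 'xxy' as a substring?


KMP-style automaton: 3 progress states + 1 absorbing accept = 4
Minimal DFA: 4 states


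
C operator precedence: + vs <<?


'+' is additive (level 9); '<<' is shift (level 8)
Higher level binds tighter
'+' has higher precedence than '<<'


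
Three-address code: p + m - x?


Break into single-operator statements:
t1 = p + m
t2 = t1 - x


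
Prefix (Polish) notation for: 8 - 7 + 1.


left-to-right (same/higher precedence on left): tree is (+ (- 8 7) 1)
Prefix: + - 8 7 1


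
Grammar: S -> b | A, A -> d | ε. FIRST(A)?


Per alternative of A: FIRST(d) = {d}; FIRST(ε) = {ε}
FIRST(A) = {d, ε}


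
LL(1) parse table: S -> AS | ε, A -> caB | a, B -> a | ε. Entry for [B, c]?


For [B, c]: ε is nullable and 'c' ∈ FOLLOW(B)
Entry: B -> ε


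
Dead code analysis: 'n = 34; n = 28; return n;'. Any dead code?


first assignment to n is overwritten before any read
Dead: 'n = 34'


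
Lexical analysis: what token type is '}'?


Pattern: delimiter/punctuation
Type: PUNCTUATION


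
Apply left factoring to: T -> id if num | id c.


Common prefix: 'id'
Factored: T -> id T', T' -> if num | c


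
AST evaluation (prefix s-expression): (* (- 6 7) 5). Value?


Evaluate inner: (- 6 7) = -1
Evaluate root: (* -1 5) = -5
Result: -5


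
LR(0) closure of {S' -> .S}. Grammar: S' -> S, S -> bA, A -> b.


Start: S' -> .S
For each item with dot before a nonterminal B, add B -> .γ for every B-production
Closure: [S' -> .S, S -> .bA]


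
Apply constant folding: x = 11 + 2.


11 + 2 = 13 at compile time
Optimized: x = 13


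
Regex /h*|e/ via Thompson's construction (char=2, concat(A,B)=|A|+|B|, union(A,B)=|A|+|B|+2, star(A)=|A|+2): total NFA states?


Syntax tree has 2 char leaf(s), 1 union(s), 1 star(s)
chars contribute 2×2 = 4; each union adds +2; each star adds +2
Total: 4 + 2 + 2 = 8 states


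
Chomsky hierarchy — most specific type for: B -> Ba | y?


Left-linear: every RHS is a terminal or one nonterminal followed by a terminal
Classification: Type 3 (Regular)


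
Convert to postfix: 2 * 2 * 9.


Left to right (same or higher precedence on left)
Postfix: 2 2 * 9 *


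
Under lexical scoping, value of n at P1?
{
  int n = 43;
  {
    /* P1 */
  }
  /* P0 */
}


P1's block does not declare n; resolves to the enclosing declaration at depth 0
n = 43


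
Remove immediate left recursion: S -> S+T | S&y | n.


Left-recursive alternatives: S+T, S&y; non-recursive: n
Introduce S': S -> nS', S' -> +TS' | &yS' | ε


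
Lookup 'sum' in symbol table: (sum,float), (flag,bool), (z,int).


Lookup 'sum' → type float


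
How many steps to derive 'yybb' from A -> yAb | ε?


Derivation: A => yAb => yyAbb => yybb
Steps: 3


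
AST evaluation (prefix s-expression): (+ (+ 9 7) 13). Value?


Evaluate inner: (+ 9 7) = 16
Evaluate root: (+ 16 13) = 29
Result: 29


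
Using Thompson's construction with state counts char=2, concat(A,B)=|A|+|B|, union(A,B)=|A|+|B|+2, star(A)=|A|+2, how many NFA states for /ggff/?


Syntax tree has 4 char leaf(s), 0 union(s), 0 star(s)
chars contribute 4×2 = 8; each union adds +2; each star adds +2
Total: 8 + 0 + 0 = 8 states


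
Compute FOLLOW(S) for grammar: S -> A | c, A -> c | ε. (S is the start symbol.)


$ ∈ FOLLOW(S). For each A -> αBβ: add FIRST(β)\{ε} to FOLLOW(B); if β nullable, add FOLLOW(A).
FOLLOW(S) = {$}


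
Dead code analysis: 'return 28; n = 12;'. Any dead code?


statement follows a return and is unreachable
Dead: 'n = 12'


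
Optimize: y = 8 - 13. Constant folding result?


8 - 13 = -5 at compile time
Optimized: y = -5


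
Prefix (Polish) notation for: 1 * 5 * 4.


left-to-right (same/higher precedence on left): tree is (* (* 1 5) 4)
Prefix: * * 1 5 4


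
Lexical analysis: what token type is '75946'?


Pattern: digits only
Type: INTEGER_LITERAL


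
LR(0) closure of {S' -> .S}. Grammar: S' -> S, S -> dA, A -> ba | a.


Start: S' -> .S
For each item with dot before a nonterminal B, add B -> .γ for every B-production
Closure: [S' -> .S, S -> .dA]


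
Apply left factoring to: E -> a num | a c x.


Common prefix: 'a'
Factored: E -> a E', E' -> num | c x


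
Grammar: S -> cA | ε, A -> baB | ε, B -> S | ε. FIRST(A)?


Per alternative of A: FIRST(baB) = {b}; FIRST(ε) = {ε}
FIRST(A) = {b, ε}


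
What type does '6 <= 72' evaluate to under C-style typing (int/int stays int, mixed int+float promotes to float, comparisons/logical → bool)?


Operand types: int <= int
Rule: comparison yields bool
Result type: bool


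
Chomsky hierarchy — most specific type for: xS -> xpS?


LHS has context (more than one symbol) and |LHS| ≤ |RHS|
Classification: Type 1 (Context-Sensitive)


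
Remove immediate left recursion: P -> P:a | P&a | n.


Left-recursive alternatives: P:a, P&a; non-recursive: n
Introduce P': P -> nP', P' -> :aP' | &aP' | ε


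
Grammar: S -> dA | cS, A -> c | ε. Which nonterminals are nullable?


A nonterminal is nullable iff some alternative derives ε (directly, or every symbol in it is nullable)
Nullable: {A}


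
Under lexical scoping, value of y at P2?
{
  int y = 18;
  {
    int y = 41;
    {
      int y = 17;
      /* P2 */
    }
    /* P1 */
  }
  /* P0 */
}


y declared in the same block as P2
y = 17


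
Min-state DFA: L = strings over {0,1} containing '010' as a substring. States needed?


KMP-style automaton: 3 progress states + 1 absorbing accept = 4
Minimal DFA: 4 states


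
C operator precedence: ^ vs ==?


'==' is equality (level 6); '^' is bitwise XOR (level 4)
Higher level binds tighter
'==' has higher precedence than '^'


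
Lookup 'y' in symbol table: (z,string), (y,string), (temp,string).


Lookup 'y' → type string


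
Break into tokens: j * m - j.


Scan left to right, longest-match per lexeme
Tokens: ID(j), OP(*), ID(m), OP(-), ID(j)


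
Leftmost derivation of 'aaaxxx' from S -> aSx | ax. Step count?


Derivation: S => aSx => aaSxx => aaaxxx
Steps: 3


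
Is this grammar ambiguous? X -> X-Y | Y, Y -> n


precedence layered via separate nonterminal Y: deterministic
Unambiguous


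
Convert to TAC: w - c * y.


Break into single-operator statements:
t1 = c * y
t2 = w - t1


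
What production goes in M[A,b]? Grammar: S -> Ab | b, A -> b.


For [A, b]: 'b' ∈ FIRST(b)
Entry: A -> b


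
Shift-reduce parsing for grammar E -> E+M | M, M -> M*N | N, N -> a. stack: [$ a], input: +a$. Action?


'a' on top is the handle for N -> a
Action: reduce (N -> a)


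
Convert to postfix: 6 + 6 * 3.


* has higher precedence, evaluate 6*3 first
Postfix: 6 6 3 * +


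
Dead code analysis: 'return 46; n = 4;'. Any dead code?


statement follows a return and is unreachable
Dead: 'n = 4'


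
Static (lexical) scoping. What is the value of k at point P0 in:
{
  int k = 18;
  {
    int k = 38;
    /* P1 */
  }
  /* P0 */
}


k declared in the same block as P0
k = 18


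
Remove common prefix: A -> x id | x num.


Common prefix: 'x'
Factored: A -> x A', A' -> id | num


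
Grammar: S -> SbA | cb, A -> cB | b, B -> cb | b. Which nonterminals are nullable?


A nonterminal is nullable iff some alternative derives ε (directly, or every symbol in it is nullable)
Nullable: {}


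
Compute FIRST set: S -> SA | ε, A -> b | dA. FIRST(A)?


Per alternative of A: FIRST(b) = {b}; FIRST(dA) = {d}
FIRST(A) = {b, d}


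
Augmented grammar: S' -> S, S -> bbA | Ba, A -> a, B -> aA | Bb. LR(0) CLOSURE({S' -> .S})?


Start: S' -> .S
For each item with dot before a nonterminal B, add B -> .γ for every B-production
Closure: [S' -> .S, S -> .bbA, S -> .Ba, B -> .aA, B -> .Bb]


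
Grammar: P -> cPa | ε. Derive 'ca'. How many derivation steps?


Derivation: P => cPa => ca
Steps: 2


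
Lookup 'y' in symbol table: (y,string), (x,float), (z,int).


Lookup 'y' → type string


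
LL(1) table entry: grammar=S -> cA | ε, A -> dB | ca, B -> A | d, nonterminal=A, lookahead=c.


For [A, c]: 'c' ∈ FIRST(ca)
Entry: A -> ca


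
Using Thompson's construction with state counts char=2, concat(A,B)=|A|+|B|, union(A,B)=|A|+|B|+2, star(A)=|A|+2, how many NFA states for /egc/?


Syntax tree has 3 char leaf(s), 0 union(s), 0 star(s)
chars contribute 3×2 = 6; each union adds +2; each star adds +2
Total: 6 + 0 + 0 = 6 states


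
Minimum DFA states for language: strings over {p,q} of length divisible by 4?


Track length mod 4: states 0..3, accept at 0
Minimal DFA: 4 states


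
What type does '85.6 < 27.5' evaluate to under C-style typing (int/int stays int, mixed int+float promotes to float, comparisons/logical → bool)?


Operand types: float < float
Rule: comparison yields bool
Result type: bool


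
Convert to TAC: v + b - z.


Break into single-operator statements:
t1 = v + b
t2 = t1 - z


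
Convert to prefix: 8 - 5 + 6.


left-to-right (same/higher precedence on left): tree is (+ (- 8 5) 6)
Prefix: + - 8 5 6


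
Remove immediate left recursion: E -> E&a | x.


Left-recursive alternatives: E&a; non-recursive: x
Introduce E': E -> xE', E' -> &aE' | ε


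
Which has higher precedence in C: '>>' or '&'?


'>>' is shift (level 8); '&' is bitwise AND (level 5)
Higher level binds tighter
'>>' has higher precedence than '&'


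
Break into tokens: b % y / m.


Scan left to right, longest-match per lexeme
Tokens: ID(b), OP(%), ID(y), OP(/), ID(m)


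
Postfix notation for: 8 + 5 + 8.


Left to right (same or higher precedence on left)
Postfix: 8 5 + 8 +


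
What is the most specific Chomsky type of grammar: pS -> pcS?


LHS has context (more than one symbol) and |LHS| ≤ |RHS|
Classification: Type 1 (Context-Sensitive)


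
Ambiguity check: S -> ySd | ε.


balanced y^n…d^n: each string has a unique parse
Unambiguous


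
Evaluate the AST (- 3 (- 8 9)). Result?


Evaluate inner: (- 8 9) = -1
Evaluate root: (- 3 -1) = 4
Result: 4


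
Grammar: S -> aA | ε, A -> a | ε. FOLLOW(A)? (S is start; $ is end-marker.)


$ ∈ FOLLOW(S). For each A -> αBβ: add FIRST(β)\{ε} to FOLLOW(B); if β nullable, add FOLLOW(A).
FOLLOW(A) = {$}


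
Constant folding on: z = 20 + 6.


20 + 6 = 26 at compile time
Optimized: z = 26


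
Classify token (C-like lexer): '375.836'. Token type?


Pattern: digits with a decimal point
Type: FLOAT_LITERAL


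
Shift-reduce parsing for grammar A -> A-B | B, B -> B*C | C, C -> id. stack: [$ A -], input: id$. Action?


no handle ('A-' is not any RHS); shift 'id'
Action: shift


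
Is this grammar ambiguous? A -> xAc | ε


balanced x^n…c^n: each string has a unique parse
Unambiguous


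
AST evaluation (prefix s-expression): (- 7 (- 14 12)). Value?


Evaluate inner: (- 14 12) = 2
Evaluate root: (- 7 2) = 5
Result: 5


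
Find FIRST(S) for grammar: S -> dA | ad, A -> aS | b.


Per alternative of S: FIRST(dA) = {d}; FIRST(ad) = {a}
FIRST(S) = {a, d}


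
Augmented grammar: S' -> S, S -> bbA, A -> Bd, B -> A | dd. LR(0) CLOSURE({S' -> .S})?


Start: S' -> .S
For each item with dot before a nonterminal B, add B -> .γ for every B-production
Closure: [S' -> .S, S -> .bbA]


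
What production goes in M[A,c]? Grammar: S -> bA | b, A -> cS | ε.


For [A, c]: 'c' ∈ FIRST(cS)
Entry: A -> cS


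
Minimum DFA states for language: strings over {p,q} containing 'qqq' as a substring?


KMP-style automaton: 3 progress states + 1 absorbing accept = 4
Minimal DFA: 4 states


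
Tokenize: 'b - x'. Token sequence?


Scan left to right, longest-match per lexeme
Tokens: ID(b), OP(-), ID(x)


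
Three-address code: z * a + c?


Break into single-operator statements:
t1 = z * a
t2 = t1 + c


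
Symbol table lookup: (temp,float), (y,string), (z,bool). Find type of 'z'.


Lookup 'z' → type bool


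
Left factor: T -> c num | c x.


Common prefix: 'c'
Factored: T -> c T', T' -> num | x


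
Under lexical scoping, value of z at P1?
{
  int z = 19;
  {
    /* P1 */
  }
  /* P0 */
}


P1's block does not declare z; resolves to the enclosing declaration at depth 0
z = 19


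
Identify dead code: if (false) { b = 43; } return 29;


condition is constant false, so the whole block is unreachable
Dead: 'if (false) { b = 43; }'


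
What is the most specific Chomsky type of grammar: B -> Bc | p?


Left-linear: every RHS is a terminal or one nonterminal followed by a terminal
Classification: Type 3 (Regular)


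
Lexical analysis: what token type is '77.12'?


Pattern: digits with a decimal point
Type: FLOAT_LITERAL


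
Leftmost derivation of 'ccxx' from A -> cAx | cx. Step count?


Derivation: A => cAx => ccxx
Steps: 2


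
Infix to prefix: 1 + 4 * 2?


'*' binds tighter: tree is (+ 1 (* 4 2))
Prefix: + 1 * 4 2


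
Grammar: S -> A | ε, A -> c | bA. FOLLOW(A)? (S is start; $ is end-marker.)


$ ∈ FOLLOW(S). For each A -> αBβ: add FIRST(β)\{ε} to FOLLOW(B); if β nullable, add FOLLOW(A).
FOLLOW(A) = {$}


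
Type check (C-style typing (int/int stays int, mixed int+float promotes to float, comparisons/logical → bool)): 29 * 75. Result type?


Operand types: int * int
Rule: mixed int/float promotes to float; int/int stays int
Result type: int


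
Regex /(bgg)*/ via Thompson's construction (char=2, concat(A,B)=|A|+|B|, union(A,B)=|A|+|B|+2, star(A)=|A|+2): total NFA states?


Syntax tree has 3 char leaf(s), 0 union(s), 1 star(s)
chars contribute 3×2 = 6; each union adds +2; each star adds +2
Total: 6 + 0 + 2 = 8 states


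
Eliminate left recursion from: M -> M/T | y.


Left-recursive alternatives: M/T; non-recursive: y
Introduce M': M -> yM', M' -> /TM' | ε


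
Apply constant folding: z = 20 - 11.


20 - 11 = 9 at compile time
Optimized: z = 9


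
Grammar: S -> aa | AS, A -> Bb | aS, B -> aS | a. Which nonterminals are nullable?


A nonterminal is nullable iff some alternative derives ε (directly, or every symbol in it is nullable)
Nullable: {}


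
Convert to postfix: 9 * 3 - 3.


Left to right (same or higher precedence on left)
Postfix: 9 3 * 3 -


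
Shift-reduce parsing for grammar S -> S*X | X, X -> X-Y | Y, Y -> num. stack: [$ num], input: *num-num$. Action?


'num' on top is the handle for Y -> num
Action: reduce (Y -> num)


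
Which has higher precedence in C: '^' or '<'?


'<' is relational (level 7); '^' is bitwise XOR (level 4)
Higher level binds tighter
'<' has higher precedence than '^'


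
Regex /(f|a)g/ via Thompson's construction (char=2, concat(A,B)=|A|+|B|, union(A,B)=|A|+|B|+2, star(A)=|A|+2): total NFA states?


Syntax tree has 3 char leaf(s), 1 union(s), 0 star(s)
chars contribute 3×2 = 6; each union adds +2; each star adds +2
Total: 6 + 2 + 0 = 8 states


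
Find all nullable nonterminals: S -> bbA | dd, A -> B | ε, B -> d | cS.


A nonterminal is nullable iff some alternative derives ε (directly, or every symbol in it is nullable)
Nullable: {A}


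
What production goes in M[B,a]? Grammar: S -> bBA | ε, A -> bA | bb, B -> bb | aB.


For [B, a]: 'a' ∈ FIRST(aB)
Entry: B -> aB


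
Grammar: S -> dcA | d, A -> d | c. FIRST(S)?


Per alternative of S: FIRST(dcA) = {d}; FIRST(d) = {d}
FIRST(S) = {d}


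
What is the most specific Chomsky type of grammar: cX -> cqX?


LHS has context (more than one symbol) and |LHS| ≤ |RHS|
Classification: Type 1 (Context-Sensitive)


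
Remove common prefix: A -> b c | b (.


Common prefix: 'b'
Factored: A -> b A', A' -> c | (


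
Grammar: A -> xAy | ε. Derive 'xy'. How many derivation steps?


Derivation: A => xAy => xy
Steps: 2


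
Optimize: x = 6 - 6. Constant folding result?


6 - 6 = 0 at compile time
Optimized: x = 0


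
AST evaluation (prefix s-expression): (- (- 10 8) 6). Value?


Evaluate inner: (- 10 8) = 2
Evaluate root: (- 2 6) = -4
Result: -4


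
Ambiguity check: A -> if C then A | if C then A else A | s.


dangling else: 'if C then if C then s else s' parses two ways
Ambiguous


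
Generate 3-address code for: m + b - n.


Break into single-operator statements:
t1 = m + b
t2 = t1 - n


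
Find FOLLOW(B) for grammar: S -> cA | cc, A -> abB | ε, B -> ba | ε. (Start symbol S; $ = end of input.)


$ ∈ FOLLOW(S). For each A -> αBβ: add FIRST(β)\{ε} to FOLLOW(B); if β nullable, add FOLLOW(A).
FOLLOW(B) = {$}


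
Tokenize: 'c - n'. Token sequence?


Scan left to right, longest-match per lexeme
Tokens: ID(c), OP(-), ID(n)


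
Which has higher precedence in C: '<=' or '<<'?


'<<' is shift (level 8); '<=' is relational (level 7)
Higher level binds tighter
'<<' has higher precedence than '<='


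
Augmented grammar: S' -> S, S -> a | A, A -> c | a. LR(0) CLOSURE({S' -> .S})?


Start: S' -> .S
For each item with dot before a nonterminal B, add B -> .γ for every B-production
Closure: [S' -> .S, S -> .a, S -> .A, A -> .c, A -> .a]


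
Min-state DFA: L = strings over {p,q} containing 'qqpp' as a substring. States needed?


KMP-style automaton: 4 progress states + 1 absorbing accept = 5
Minimal DFA: 5 states


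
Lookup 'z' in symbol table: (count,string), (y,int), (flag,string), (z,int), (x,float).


Lookup 'z' → type int


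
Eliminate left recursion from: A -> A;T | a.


Left-recursive alternatives: A;T; non-recursive: a
Introduce A': A -> aA', A' -> ;TA' | ε


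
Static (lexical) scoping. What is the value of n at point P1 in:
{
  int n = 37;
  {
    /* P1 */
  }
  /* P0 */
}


P1's block does not declare n; resolves to the enclosing declaration at depth 0
n = 37


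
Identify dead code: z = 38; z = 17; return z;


first assignment to z is overwritten before any read
Dead: 'z = 38'


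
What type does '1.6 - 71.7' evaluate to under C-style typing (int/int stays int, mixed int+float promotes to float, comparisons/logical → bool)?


Operand types: float - float
Rule: mixed int/float promotes to float; int/int stays int
Result type: float


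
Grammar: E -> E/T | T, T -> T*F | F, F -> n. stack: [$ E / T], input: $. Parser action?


handle 'E/T' on top; lookahead ∈ FOLLOW(E) = {/, $}
Action: reduce (E -> E/T)


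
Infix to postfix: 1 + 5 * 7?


* has higher precedence, evaluate 5*7 first
Postfix: 1 5 7 * +


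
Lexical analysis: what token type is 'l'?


Pattern: letter/underscore followed by alphanumerics, not a keyword
Type: IDENTIFIER


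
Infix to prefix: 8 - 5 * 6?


'*' binds tighter: tree is (- 8 (* 5 6))
Prefix: - 8 * 5 6


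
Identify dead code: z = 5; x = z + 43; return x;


z is read by x's definition; x is returned
No dead code


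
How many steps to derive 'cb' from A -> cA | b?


Derivation: A => cA => cb
Steps: 2


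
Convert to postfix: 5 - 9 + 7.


Left to right (same or higher precedence on left)
Postfix: 5 9 - 7 +


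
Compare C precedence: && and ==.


'==' is equality (level 6); '&&' is logical AND (level 2)
Higher level binds tighter
'==' has higher precedence than '&&'


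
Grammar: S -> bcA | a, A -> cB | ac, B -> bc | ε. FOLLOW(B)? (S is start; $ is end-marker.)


$ ∈ FOLLOW(S). For each A -> αBβ: add FIRST(β)\{ε} to FOLLOW(B); if β nullable, add FOLLOW(A).
FOLLOW(B) = {$}


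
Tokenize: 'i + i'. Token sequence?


Scan left to right, longest-match per lexeme
Tokens: ID(i), OP(+), ID(i)


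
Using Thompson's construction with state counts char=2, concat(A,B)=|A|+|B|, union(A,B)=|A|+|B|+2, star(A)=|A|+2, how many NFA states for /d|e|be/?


Syntax tree has 4 char leaf(s), 2 union(s), 0 star(s)
chars contribute 4×2 = 8; each union adds +2; each star adds +2
Total: 8 + 4 + 0 = 12 states


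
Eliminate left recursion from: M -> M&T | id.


Left-recursive alternatives: M&T; non-recursive: id
Introduce M': M -> idM', M' -> &TM' | ε


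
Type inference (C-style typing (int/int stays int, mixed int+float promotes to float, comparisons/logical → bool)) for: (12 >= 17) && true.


Operand types: bool && bool
Rule: logical operators take bool operands and yield bool
Result type: bool


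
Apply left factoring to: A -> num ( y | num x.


Common prefix: 'num'
Factored: A -> num A', A' -> ( y | x


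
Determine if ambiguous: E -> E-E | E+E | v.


'v-v+v' has two parse trees (no precedence encoded between - and +)
Ambiguous


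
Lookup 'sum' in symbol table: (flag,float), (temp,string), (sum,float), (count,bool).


Lookup 'sum' → type float


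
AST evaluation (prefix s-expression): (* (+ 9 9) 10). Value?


Evaluate inner: (+ 9 9) = 18
Evaluate root: (* 18 10) = 180
Result: 180


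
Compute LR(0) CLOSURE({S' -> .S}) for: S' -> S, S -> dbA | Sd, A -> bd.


Start: S' -> .S
For each item with dot before a nonterminal B, add B -> .γ for every B-production
Closure: [S' -> .S, S -> .dbA, S -> .Sd]


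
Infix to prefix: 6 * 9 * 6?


left-to-right (same/higher precedence on left): tree is (* (* 6 9) 6)
Prefix: * * 6 9 6


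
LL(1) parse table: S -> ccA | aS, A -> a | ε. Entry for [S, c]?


For [S, c]: 'c' ∈ FIRST(ccA)
Entry: S -> ccA


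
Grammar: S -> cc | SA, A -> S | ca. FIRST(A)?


Per alternative of A: FIRST(S) = {c}; FIRST(ca) = {c}
FIRST(A) = {c}


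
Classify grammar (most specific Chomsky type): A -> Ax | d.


Left-linear: every RHS is a terminal or one nonterminal followed by a terminal
Classification: Type 3 (Regular)


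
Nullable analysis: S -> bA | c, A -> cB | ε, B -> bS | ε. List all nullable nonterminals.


A nonterminal is nullable iff some alternative derives ε (directly, or every symbol in it is nullable)
Nullable: {A, B}


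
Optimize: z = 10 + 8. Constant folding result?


10 + 8 = 18 at compile time
Optimized: z = 18


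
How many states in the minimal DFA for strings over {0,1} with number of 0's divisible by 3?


Track (count of 0) mod 3: states 0..2, accept at 0
Minimal DFA: 3 states


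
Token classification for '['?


Pattern: delimiter/punctuation
Type: PUNCTUATION


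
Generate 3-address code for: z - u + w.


Break into single-operator statements:
t1 = z - u
t2 = t1 + w


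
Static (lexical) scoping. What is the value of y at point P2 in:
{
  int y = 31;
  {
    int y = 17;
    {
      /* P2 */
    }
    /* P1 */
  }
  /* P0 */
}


P2's block does not declare y; resolves to the enclosing declaration at depth 1
y = 17


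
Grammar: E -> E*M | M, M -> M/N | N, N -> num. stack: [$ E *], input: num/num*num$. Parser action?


no handle ('E*' is not any RHS); shift 'num'
Action: shift


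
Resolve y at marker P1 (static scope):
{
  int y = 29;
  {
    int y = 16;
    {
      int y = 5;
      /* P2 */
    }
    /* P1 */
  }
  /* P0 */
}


y declared in the same block as P1
y = 16


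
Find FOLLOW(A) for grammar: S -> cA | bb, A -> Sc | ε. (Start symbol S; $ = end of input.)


$ ∈ FOLLOW(S). For each A -> αBβ: add FIRST(β)\{ε} to FOLLOW(B); if β nullable, add FOLLOW(A).
FOLLOW(A) = {$, c}


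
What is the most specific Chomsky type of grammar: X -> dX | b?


Right-linear: every RHS is a terminal or a terminal followed by one nonterminal
Classification: Type 3 (Regular)


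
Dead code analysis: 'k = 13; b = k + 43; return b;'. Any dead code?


k is read by b's definition; b is returned
No dead code


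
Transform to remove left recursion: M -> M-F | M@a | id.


Left-recursive alternatives: M-F, M@a; non-recursive: id
Introduce M': M -> idM', M' -> -FM' | @aM' | ε


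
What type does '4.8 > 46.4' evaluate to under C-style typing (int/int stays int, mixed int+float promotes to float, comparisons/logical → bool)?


Operand types: float > float
Rule: comparison yields bool
Result type: bool


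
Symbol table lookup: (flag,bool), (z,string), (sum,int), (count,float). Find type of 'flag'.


Lookup 'flag' → type bool


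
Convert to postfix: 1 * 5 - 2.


Left to right (same or higher precedence on left)
Postfix: 1 5 * 2 -


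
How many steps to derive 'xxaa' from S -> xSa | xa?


Derivation: S => xSa => xxaa
Steps: 2


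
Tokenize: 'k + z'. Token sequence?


Scan left to right, longest-match per lexeme
Tokens: ID(k), OP(+), ID(z)


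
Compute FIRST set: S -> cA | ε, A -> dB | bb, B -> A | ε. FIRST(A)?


Per alternative of A: FIRST(dB) = {d}; FIRST(bb) = {b}
FIRST(A) = {b, d}


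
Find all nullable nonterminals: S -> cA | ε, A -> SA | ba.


A nonterminal is nullable iff some alternative derives ε (directly, or every symbol in it is nullable)
Nullable: {S}


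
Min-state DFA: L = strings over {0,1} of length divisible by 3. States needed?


Track length mod 3: states 0..2, accept at 0
Minimal DFA: 3 states


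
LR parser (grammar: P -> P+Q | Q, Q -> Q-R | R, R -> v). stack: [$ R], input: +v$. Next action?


'R' (not preceded by Q-) is the handle for Q -> R
Action: reduce (Q -> R)


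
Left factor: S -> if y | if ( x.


Common prefix: 'if'
Factored: S -> if S', S' -> y | ( x


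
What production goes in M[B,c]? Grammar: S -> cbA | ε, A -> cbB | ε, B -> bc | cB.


For [B, c]: 'c' ∈ FIRST(cB)
Entry: B -> cB


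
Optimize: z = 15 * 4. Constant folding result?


15 * 4 = 60 at compile time
Optimized: z = 60


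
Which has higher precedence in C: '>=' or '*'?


'*' is multiplicative (level 10); '>=' is relational (level 7)
Higher level binds tighter
'*' has higher precedence than '>='


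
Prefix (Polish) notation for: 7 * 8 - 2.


left-to-right (same/higher precedence on left): tree is (- (* 7 8) 2)
Prefix: - * 7 8 2


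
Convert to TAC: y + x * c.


Break into single-operator statements:
t1 = x * c
t2 = y + t1


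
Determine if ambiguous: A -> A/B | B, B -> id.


precedence layered via separate nonterminal B: deterministic
Unambiguous


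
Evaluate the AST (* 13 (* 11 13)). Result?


Evaluate inner: (* 11 13) = 143
Evaluate root: (* 13 143) = 1859
Result: 1859


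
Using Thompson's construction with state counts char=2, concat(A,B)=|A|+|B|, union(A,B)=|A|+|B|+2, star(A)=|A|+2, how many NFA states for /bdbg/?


Syntax tree has 4 char leaf(s), 0 union(s), 0 star(s)
chars contribute 4×2 = 8; each union adds +2; each star adds +2
Total: 8 + 0 + 0 = 8 states


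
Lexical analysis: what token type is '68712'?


Pattern: digits only
Type: INTEGER_LITERAL


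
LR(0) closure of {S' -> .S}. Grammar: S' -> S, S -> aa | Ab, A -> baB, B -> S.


Start: S' -> .S
For each item with dot before a nonterminal B, add B -> .γ for every B-production
Closure: [S' -> .S, S -> .aa, S -> .Ab, A -> .baB]


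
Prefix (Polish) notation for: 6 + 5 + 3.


left-to-right (same/higher precedence on left): tree is (+ (+ 6 5) 3)
Prefix: + + 6 5 3


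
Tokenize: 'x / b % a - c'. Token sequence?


Scan left to right, longest-match per lexeme
Tokens: ID(x), OP(/), ID(b), OP(%), ID(a), OP(-), ID(c)


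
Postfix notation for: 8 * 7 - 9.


Left to right (same or higher precedence on left)
Postfix: 8 7 * 9 -


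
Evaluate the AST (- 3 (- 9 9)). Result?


Evaluate inner: (- 9 9) = 0
Evaluate root: (- 3 0) = 3
Result: 3


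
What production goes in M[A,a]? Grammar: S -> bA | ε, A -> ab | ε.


For [A, a]: 'a' ∈ FIRST(ab)
Entry: A -> ab


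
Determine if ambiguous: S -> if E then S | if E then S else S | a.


dangling else: 'if E then if E then a else a' parses two ways
Ambiguous


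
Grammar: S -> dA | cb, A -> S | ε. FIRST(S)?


Per alternative of S: FIRST(dA) = {d}; FIRST(cb) = {c}
FIRST(S) = {c, d}


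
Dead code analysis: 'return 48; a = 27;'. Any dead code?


statement follows a return and is unreachable
Dead: 'a = 27'


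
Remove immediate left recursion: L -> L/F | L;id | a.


Left-recursive alternatives: L/F, L;id; non-recursive: a
Introduce L': L -> aL', L' -> /FL' | ;idL' | ε


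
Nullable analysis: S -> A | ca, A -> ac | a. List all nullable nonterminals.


A nonterminal is nullable iff some alternative derives ε (directly, or every symbol in it is nullable)
Nullable: {}


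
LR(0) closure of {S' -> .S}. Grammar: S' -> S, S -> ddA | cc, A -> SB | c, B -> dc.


Start: S' -> .S
For each item with dot before a nonterminal B, add B -> .γ for every B-production
Closure: [S' -> .S, S -> .ddA, S -> .cc]


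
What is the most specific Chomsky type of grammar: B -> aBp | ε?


Single nonterminal LHS, but a^n p^n is not regular
Classification: Type 2 (Context-Free)


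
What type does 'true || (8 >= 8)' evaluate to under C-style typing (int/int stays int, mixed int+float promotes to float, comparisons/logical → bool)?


Operand types: bool || bool
Rule: logical operators take bool operands and yield bool
Result type: bool


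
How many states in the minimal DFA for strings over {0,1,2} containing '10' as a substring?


KMP-style automaton: 2 progress states + 1 absorbing accept = 3
Minimal DFA: 3 states


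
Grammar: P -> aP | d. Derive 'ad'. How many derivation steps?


Derivation: P => aP => ad
Steps: 2


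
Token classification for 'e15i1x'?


Pattern: letter/underscore followed by alphanumerics, not a keyword
Type: IDENTIFIER


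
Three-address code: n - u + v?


Break into single-operator statements:
t1 = n - u
t2 = t1 + v


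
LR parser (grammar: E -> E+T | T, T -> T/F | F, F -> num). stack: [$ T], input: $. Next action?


lookahead ∉ {/} so T won't extend; reduce E -> T
Action: reduce (E -> T)


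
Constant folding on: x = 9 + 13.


9 + 13 = 22 at compile time
Optimized: x = 22


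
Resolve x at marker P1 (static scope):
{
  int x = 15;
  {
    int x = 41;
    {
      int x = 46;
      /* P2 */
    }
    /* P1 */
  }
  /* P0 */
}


x declared in the same block as P1
x = 41


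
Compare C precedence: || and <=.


'<=' is relational (level 7); '||' is logical OR (level 1)
Higher level binds tighter
'<=' has higher precedence than '||'


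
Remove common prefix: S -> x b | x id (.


Common prefix: 'x'
Factored: S -> x S', S' -> b | id (


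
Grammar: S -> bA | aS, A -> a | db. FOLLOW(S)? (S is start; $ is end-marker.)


$ ∈ FOLLOW(S). For each A -> αBβ: add FIRST(β)\{ε} to FOLLOW(B); if β nullable, add FOLLOW(A).
FOLLOW(S) = {$}


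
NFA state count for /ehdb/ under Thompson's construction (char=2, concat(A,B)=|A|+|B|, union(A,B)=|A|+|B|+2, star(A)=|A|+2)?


Syntax tree has 4 char leaf(s), 0 union(s), 0 star(s)
chars contribute 4×2 = 8; each union adds +2; each star adds +2
Total: 8 + 0 + 0 = 8 states


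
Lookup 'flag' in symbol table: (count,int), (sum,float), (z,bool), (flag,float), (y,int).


Lookup 'flag' → type float


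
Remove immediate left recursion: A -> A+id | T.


Left-recursive alternatives: A+id; non-recursive: T
Introduce A': A -> TA', A' -> +idA' | ε


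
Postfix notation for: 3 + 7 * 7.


* has higher precedence, evaluate 7*7 first
Postfix: 3 7 7 * +


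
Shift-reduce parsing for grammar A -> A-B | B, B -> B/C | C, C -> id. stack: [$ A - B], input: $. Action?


handle 'A-B' on top; lookahead ∈ FOLLOW(A) = {-, $}
Action: reduce (A -> A-B)


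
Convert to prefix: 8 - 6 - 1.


left-to-right (same/higher precedence on left): tree is (- (- 8 6) 1)
Prefix: - - 8 6 1


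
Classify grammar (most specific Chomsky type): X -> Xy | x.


Left-linear: every RHS is a terminal or one nonterminal followed by a terminal
Classification: Type 3 (Regular)


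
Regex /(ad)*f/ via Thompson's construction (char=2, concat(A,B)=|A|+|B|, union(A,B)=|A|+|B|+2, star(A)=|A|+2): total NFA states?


Syntax tree has 3 char leaf(s), 0 union(s), 1 star(s)
chars contribute 3×2 = 6; each union adds +2; each star adds +2
Total: 6 + 0 + 2 = 8 states


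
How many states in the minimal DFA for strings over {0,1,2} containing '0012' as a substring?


KMP-style automaton: 4 progress states + 1 absorbing accept = 5
Minimal DFA: 5 states


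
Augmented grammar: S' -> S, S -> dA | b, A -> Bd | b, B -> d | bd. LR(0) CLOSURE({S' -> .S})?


Start: S' -> .S
For each item with dot before a nonterminal B, add B -> .γ for every B-production
Closure: [S' -> .S, S -> .dA, S -> .b]


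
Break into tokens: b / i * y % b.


Scan left to right, longest-match per lexeme
Tokens: ID(b), OP(/), ID(i), OP(*), ID(y), OP(%), ID(b)


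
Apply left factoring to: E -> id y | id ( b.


Common prefix: 'id'
Factored: E -> id E', E' -> y | ( b


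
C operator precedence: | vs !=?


'!=' is equality (level 6); '|' is bitwise OR (level 3)
Higher level binds tighter
'!=' has higher precedence than '|'


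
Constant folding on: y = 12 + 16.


12 + 16 = 28 at compile time
Optimized: y = 28


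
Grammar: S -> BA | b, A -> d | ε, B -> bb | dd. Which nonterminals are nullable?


A nonterminal is nullable iff some alternative derives ε (directly, or every symbol in it is nullable)
Nullable: {A}


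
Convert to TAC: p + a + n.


Break into single-operator statements:
t1 = p + a
t2 = t1 + n


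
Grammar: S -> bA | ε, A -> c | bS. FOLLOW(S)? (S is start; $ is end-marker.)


$ ∈ FOLLOW(S). For each A -> αBβ: add FIRST(β)\{ε} to FOLLOW(B); if β nullable, add FOLLOW(A).
FOLLOW(S) = {$}


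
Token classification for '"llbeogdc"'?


Pattern: double-quoted sequence
Type: STRING_LITERAL


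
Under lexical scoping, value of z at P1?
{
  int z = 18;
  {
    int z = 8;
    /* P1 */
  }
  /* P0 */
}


z declared in the same block as P1
z = 8


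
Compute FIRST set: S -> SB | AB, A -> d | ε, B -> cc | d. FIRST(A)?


Per alternative of A: FIRST(d) = {d}; FIRST(ε) = {ε}
FIRST(A) = {d, ε}


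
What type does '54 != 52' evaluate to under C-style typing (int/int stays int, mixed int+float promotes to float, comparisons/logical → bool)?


Operand types: int != int
Rule: comparison yields bool
Result type: bool


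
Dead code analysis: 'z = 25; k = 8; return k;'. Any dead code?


z is assigned but never read
Dead: 'z = 25'


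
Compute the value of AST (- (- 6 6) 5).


Evaluate inner: (- 6 6) = 0
Evaluate root: (- 0 5) = -5
Result: -5


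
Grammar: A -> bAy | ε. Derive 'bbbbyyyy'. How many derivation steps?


Derivation: A => bAy => bbAyy => bbbAyyy => bbbbAyyyy => bbbbyyyy
Steps: 5


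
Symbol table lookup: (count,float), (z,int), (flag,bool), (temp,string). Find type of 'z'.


Lookup 'z' → type int


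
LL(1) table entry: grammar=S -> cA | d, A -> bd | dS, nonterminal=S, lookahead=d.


For [S, d]: 'd' ∈ FIRST(d)
Entry: S -> d


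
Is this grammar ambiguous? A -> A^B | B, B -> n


precedence layered via separate nonterminal B: deterministic
Unambiguous
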